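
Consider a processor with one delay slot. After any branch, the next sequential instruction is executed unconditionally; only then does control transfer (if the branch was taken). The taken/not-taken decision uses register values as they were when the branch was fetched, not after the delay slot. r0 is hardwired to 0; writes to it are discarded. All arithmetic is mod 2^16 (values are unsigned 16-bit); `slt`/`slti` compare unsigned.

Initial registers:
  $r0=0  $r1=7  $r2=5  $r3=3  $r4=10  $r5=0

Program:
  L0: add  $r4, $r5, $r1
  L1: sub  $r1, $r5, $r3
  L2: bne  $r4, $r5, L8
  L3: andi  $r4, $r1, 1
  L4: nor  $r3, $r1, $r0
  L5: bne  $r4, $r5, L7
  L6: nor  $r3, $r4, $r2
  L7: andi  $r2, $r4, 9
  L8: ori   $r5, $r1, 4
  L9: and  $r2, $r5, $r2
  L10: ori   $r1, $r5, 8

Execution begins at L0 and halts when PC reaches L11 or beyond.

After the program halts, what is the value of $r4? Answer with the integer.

1

#0 add  $r4, $r5, $r1 ; 0/7/5/3/7/0
#1 sub  $r1, $r5, $r3 ; 0/65533/5/3/7/0
#2 bne  $r4, $r5, L8 ; 0/65533/5/3/7/0 ; →target
#3 andi  $r4, $r1, 1 ; 0/65533/5/3/1/0
#8 ori   $r5, $r1, 4 ; 0/65533/5/3/1/65533
#9 and  $r2, $r5, $r2 ; 0/65533/5/3/1/65533
#10 ori   $r1, $r5, 8 ; 0/65533/5/3/1/65533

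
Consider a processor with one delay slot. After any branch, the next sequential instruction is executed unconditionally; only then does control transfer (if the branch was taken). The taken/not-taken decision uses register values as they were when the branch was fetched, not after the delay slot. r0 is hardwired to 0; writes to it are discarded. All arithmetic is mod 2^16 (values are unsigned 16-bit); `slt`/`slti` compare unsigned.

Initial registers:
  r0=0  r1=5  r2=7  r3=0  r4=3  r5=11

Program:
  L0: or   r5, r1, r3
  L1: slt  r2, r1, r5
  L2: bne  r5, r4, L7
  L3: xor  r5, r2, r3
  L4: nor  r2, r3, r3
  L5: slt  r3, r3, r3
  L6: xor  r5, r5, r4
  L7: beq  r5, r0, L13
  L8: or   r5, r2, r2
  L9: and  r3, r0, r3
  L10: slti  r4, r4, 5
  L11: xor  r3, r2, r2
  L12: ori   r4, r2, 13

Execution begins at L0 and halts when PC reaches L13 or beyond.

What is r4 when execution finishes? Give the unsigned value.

PC=0  or   r5, r1, r3        | r0=0 r1=5 r2=7 r3=0 r4=3 r5=5
PC=1  slt  r2, r1, r5        | r0=0 r1=5 r2=0 r3=0 r4=3 r5=5
PC=2  bne  r5, r4, L7        | r0=0 r1=5 r2=0 r3=0 r4=3 r5=5  [TAKEN]
PC=3  xor  r5, r2, r3        | r0=0 r1=5 r2=0 r3=0 r4=3 r5=0
PC=7  beq  r5, r0, L13       | r0=0 r1=5 r2=0 r3=0 r4=3 r5=0  [TAKEN]
PC=8  or   r5, r2, r2        | r0=0 r1=5 r2=0 r3=0 r4=3 r5=0

3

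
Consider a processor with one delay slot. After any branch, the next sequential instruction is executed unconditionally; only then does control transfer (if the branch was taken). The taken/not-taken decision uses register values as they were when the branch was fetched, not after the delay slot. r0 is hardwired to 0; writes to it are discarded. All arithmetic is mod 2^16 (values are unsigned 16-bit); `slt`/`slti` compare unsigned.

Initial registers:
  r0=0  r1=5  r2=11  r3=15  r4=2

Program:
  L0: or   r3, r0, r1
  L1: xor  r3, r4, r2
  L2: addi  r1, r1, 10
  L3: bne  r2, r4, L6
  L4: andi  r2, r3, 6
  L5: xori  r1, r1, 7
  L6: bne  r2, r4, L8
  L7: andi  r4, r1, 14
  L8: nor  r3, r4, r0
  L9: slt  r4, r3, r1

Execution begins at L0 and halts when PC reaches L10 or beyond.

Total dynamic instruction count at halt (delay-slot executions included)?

9

PC=0  or   r3, r0, r1        | r0=0 r1=5 r2=11 r3=5 r4=2
PC=1  xor  r3, r4, r2        | r0=0 r1=5 r2=11 r3=9 r4=2
PC=2  addi  r1, r1, 10       | r0=0 r1=15 r2=11 r3=9 r4=2
PC=3  bne  r2, r4, L6        | r0=0 r1=15 r2=11 r3=9 r4=2  [TAKEN]
PC=4  andi  r2, r3, 6        | r0=0 r1=15 r2=0 r3=9 r4=2
PC=6  bne  r2, r4, L8        | r0=0 r1=15 r2=0 r3=9 r4=2  [TAKEN]
PC=7  andi  r4, r1, 14       | r0=0 r1=15 r2=0 r3=9 r4=14
PC=8  nor  r3, r4, r0        | r0=0 r1=15 r2=0 r3=65521 r4=14
PC=9  slt  r4, r3, r1        | r0=0 r1=15 r2=0 r3=65521 r4=0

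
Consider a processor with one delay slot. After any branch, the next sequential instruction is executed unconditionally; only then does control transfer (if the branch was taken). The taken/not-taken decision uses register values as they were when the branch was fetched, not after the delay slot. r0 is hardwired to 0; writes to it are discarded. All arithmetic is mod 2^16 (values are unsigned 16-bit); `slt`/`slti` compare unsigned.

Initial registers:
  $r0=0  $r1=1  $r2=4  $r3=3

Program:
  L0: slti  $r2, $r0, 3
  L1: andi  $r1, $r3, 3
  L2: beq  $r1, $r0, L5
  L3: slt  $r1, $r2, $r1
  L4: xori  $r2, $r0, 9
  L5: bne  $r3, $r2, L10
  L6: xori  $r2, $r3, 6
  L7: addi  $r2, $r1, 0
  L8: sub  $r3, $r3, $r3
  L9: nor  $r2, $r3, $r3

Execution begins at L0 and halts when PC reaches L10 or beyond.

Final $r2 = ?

5

PC=0  slti  $r2, $r0, 3      | $r0=0 $r1=1 $r2=1 $r3=3
PC=1  andi  $r1, $r3, 3      | $r0=0 $r1=3 $r2=1 $r3=3
PC=2  beq  $r1, $r0, L5      | $r0=0 $r1=3 $r2=1 $r3=3  [not taken]
PC=3  slt  $r1, $r2, $r1     | $r0=0 $r1=1 $r2=1 $r3=3
PC=4  xori  $r2, $r0, 9      | $r0=0 $r1=1 $r2=9 $r3=3
PC=5  bne  $r3, $r2, L10     | $r0=0 $r1=1 $r2=9 $r3=3  [TAKEN]
PC=6  xori  $r2, $r3, 6      | $r0=0 $r1=1 $r2=5 $r3=3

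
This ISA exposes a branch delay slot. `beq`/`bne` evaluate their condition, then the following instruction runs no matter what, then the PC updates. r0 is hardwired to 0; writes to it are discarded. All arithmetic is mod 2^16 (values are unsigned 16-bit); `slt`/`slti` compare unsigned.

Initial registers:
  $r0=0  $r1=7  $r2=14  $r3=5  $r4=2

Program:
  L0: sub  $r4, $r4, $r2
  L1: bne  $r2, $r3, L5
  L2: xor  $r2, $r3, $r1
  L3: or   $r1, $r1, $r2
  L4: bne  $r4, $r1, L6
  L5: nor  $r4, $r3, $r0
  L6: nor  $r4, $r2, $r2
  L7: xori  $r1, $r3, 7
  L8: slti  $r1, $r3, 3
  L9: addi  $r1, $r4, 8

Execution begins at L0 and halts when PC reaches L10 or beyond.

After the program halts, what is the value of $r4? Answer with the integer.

65533

[0] sub  $r4, $r4, $r2  →  {$r0:0, $r1:7, $r2:14, $r3:5, $r4:65524}
[1] bne  $r2, $r3, L5  →  {$r0:0, $r1:7, $r2:14, $r3:5, $r4:65524}  ⟨branch taken⟩
[2] xor  $r2, $r3, $r1  →  {$r0:0, $r1:7, $r2:2, $r3:5, $r4:65524}
[5] nor  $r4, $r3, $r0  →  {$r0:0, $r1:7, $r2:2, $r3:5, $r4:65530}
[6] nor  $r4, $r2, $r2  →  {$r0:0, $r1:7, $r2:2, $r3:5, $r4:65533}
[7] xori  $r1, $r3, 7  →  {$r0:0, $r1:2, $r2:2, $r3:5, $r4:65533}
[8] slti  $r1, $r3, 3  →  {$r0:0, $r1:0, $r2:2, $r3:5, $r4:65533}
[9] addi  $r1, $r4, 8  →  {$r0:0, $r1:5, $r2:2, $r3:5, $r4:65533}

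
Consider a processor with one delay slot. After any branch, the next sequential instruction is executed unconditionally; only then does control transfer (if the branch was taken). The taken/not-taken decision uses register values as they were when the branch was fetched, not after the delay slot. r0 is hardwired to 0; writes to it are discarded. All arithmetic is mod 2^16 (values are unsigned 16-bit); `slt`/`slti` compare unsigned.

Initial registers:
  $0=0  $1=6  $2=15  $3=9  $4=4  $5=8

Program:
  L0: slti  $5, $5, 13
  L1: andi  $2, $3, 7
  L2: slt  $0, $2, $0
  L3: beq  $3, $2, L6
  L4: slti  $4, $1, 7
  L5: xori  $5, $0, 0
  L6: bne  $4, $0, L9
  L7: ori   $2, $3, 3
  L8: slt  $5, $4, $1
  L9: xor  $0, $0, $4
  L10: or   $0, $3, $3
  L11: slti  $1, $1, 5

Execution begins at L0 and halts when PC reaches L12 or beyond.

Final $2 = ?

11

PC=0  slti  $5, $5, 13       | $0=0 $1=6 $2=15 $3=9 $4=4 $5=1
PC=1  andi  $2, $3, 7        | $0=0 $1=6 $2=1 $3=9 $4=4 $5=1
PC=2  slt  $0, $2, $0        | $0=0 $1=6 $2=1 $3=9 $4=4 $5=1
PC=3  beq  $3, $2, L6        | $0=0 $1=6 $2=1 $3=9 $4=4 $5=1  [not taken]
PC=4  slti  $4, $1, 7        | $0=0 $1=6 $2=1 $3=9 $4=1 $5=1
PC=5  xori  $5, $0, 0        | $0=0 $1=6 $2=1 $3=9 $4=1 $5=0
PC=6  bne  $4, $0, L9        | $0=0 $1=6 $2=1 $3=9 $4=1 $5=0  [TAKEN]
PC=7  ori   $2, $3, 3        | $0=0 $1=6 $2=11 $3=9 $4=1 $5=0
PC=9  xor  $0, $0, $4        | $0=0 $1=6 $2=11 $3=9 $4=1 $5=0
PC=10 or   $0, $3, $3        | $0=0 $1=6 $2=11 $3=9 $4=1 $5=0
PC=11 slti  $1, $1, 5        | $0=0 $1=0 $2=11 $3=9 $4=1 $5=0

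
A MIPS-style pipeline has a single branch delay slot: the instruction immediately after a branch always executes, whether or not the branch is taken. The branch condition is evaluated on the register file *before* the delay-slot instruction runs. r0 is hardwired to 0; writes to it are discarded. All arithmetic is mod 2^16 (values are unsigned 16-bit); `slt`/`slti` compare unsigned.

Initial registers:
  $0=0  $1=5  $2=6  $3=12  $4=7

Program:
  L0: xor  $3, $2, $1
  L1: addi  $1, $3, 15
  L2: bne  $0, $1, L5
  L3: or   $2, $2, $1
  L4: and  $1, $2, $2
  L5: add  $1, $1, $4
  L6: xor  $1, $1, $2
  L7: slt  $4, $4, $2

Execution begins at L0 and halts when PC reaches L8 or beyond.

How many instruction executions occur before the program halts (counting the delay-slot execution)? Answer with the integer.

  step pc=0: xor  $3, $2, $1  regs=(0,5,6,3,7)
  step pc=1: addi  $1, $3, 15  regs=(0,18,6,3,7)
  step pc=2: bne  $0, $1, L5  cond=T  regs=(0,18,6,3,7)
  step pc=3: or   $2, $2, $1  regs=(0,18,22,3,7)
  step pc=5: add  $1, $1, $4  regs=(0,25,22,3,7)
  step pc=6: xor  $1, $1, $2  regs=(0,15,22,3,7)
  step pc=7: slt  $4, $4, $2  regs=(0,15,22,3,1)

7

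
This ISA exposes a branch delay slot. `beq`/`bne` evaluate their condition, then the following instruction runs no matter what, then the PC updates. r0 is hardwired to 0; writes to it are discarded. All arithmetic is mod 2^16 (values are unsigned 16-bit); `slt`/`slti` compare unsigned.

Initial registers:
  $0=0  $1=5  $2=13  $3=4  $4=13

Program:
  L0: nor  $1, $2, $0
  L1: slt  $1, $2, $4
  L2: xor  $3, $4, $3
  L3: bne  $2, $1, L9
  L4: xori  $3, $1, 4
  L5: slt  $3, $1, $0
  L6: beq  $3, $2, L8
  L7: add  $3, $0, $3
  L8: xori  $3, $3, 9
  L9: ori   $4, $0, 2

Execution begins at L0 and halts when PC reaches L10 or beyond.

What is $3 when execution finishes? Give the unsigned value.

  step pc=0: nor  $1, $2, $0  regs=(0,65522,13,4,13)
  step pc=1: slt  $1, $2, $4  regs=(0,0,13,4,13)
  step pc=2: xor  $3, $4, $3  regs=(0,0,13,9,13)
  step pc=3: bne  $2, $1, L9  cond=T  regs=(0,0,13,9,13)
  step pc=4: xori  $3, $1, 4  regs=(0,0,13,4,13)
  step pc=9: ori   $4, $0, 2  regs=(0,0,13,4,2)

4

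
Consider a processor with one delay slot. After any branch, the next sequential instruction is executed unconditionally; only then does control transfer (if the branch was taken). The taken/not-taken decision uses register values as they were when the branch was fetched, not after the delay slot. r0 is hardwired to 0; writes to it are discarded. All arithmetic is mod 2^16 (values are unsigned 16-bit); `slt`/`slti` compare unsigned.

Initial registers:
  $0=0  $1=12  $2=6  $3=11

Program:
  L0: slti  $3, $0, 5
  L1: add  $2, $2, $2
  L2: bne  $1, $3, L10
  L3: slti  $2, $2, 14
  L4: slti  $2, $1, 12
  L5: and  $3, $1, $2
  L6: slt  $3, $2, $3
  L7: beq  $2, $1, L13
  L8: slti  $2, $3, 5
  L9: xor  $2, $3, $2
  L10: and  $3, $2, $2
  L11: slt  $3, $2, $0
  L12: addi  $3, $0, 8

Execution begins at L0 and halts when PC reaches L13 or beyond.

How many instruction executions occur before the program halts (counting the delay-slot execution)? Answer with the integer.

[0] slti  $3, $0, 5  →  {$0:0, $1:12, $2:6, $3:1}
[1] add  $2, $2, $2  →  {$0:0, $1:12, $2:12, $3:1}
[2] bne  $1, $3, L10  →  {$0:0, $1:12, $2:12, $3:1}  ⟨branch taken⟩
[3] slti  $2, $2, 14  →  {$0:0, $1:12, $2:1, $3:1}
[10] and  $3, $2, $2  →  {$0:0, $1:12, $2:1, $3:1}
[11] slt  $3, $2, $0  →  {$0:0, $1:12, $2:1, $3:0}
[12] addi  $3, $0, 8  →  {$0:0, $1:12, $2:1, $3:8}

7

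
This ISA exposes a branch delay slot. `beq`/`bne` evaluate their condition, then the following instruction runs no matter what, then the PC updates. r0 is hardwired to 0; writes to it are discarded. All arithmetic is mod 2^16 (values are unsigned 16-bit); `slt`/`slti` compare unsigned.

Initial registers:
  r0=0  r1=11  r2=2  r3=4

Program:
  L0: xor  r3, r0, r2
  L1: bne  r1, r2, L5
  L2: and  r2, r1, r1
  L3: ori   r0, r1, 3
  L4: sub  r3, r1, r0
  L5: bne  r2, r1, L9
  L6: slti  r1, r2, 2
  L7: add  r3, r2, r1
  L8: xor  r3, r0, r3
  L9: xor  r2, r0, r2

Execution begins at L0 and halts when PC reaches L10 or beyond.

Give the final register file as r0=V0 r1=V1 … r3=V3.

#0 xor  r3, r0, r2 ; 0/11/2/2
#1 bne  r1, r2, L5 ; 0/11/2/2 ; →target
#2 and  r2, r1, r1 ; 0/11/11/2
#5 bne  r2, r1, L9 ; 0/11/11/2 ; →fallthru
#6 slti  r1, r2, 2 ; 0/0/11/2
#7 add  r3, r2, r1 ; 0/0/11/11
#8 xor  r3, r0, r3 ; 0/0/11/11
#9 xor  r2, r0, r2 ; 0/0/11/11

r0=0 r1=0 r2=11 r3=11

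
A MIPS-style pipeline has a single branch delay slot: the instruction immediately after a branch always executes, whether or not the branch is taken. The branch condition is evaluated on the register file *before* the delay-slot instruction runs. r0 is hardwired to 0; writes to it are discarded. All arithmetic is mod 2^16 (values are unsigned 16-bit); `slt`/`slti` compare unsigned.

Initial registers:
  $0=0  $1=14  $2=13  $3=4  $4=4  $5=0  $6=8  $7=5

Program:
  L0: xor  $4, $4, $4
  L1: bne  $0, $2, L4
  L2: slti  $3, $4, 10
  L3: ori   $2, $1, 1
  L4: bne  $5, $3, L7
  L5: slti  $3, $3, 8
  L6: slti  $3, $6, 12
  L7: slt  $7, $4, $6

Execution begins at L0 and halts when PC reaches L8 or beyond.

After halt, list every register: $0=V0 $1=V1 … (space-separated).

$0=0 $1=14 $2=13 $3=1 $4=0 $5=0 $6=8 $7=1

[0] xor  $4, $4, $4  →  {$0:0, $1:14, $2:13, $3:4, $4:0, $5:0, $6:8, $7:5}
[1] bne  $0, $2, L4  →  {$0:0, $1:14, $2:13, $3:4, $4:0, $5:0, $6:8, $7:5}  ⟨branch taken⟩
[2] slti  $3, $4, 10  →  {$0:0, $1:14, $2:13, $3:1, $4:0, $5:0, $6:8, $7:5}
[4] bne  $5, $3, L7  →  {$0:0, $1:14, $2:13, $3:1, $4:0, $5:0, $6:8, $7:5}  ⟨branch taken⟩
[5] slti  $3, $3, 8  →  {$0:0, $1:14, $2:13, $3:1, $4:0, $5:0, $6:8, $7:5}
[7] slt  $7, $4, $6  →  {$0:0, $1:14, $2:13, $3:1, $4:0, $5:0, $6:8, $7:1}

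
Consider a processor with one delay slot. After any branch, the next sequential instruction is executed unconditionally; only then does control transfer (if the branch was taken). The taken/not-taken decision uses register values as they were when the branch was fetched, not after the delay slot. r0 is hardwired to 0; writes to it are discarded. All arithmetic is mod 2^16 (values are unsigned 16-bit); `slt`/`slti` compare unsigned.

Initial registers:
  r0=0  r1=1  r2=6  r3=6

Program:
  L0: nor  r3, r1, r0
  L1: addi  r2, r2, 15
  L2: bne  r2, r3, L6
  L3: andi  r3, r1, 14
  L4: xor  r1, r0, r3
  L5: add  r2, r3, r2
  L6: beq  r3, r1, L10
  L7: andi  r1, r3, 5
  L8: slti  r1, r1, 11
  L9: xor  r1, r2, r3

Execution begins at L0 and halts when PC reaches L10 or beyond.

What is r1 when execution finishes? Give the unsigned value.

21

[0] nor  r3, r1, r0  →  {r0:0, r1:1, r2:6, r3:65534}
[1] addi  r2, r2, 15  →  {r0:0, r1:1, r2:21, r3:65534}
[2] bne  r2, r3, L6  →  {r0:0, r1:1, r2:21, r3:65534}  ⟨branch taken⟩
[3] andi  r3, r1, 14  →  {r0:0, r1:1, r2:21, r3:0}
[6] beq  r3, r1, L10  →  {r0:0, r1:1, r2:21, r3:0}  ⟨branch fallthrough⟩
[7] andi  r1, r3, 5  →  {r0:0, r1:0, r2:21, r3:0}
[8] slti  r1, r1, 11  →  {r0:0, r1:1, r2:21, r3:0}
[9] xor  r1, r2, r3  →  {r0:0, r1:21, r2:21, r3:0}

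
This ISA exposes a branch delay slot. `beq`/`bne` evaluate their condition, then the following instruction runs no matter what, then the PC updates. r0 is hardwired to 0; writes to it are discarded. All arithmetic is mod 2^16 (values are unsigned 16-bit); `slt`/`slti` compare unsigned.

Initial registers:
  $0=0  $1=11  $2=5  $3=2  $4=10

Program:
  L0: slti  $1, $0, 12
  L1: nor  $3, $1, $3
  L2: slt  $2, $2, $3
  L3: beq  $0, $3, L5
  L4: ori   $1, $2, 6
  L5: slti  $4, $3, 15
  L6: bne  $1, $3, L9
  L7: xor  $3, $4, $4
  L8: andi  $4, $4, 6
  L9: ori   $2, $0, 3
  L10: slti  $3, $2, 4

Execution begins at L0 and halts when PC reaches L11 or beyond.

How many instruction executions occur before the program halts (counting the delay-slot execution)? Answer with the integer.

  step pc=0: slti  $1, $0, 12  regs=(0,1,5,2,10)
  step pc=1: nor  $3, $1, $3  regs=(0,1,5,65532,10)
  step pc=2: slt  $2, $2, $3  regs=(0,1,1,65532,10)
  step pc=3: beq  $0, $3, L5  cond=F  regs=(0,1,1,65532,10)
  step pc=4: ori   $1, $2, 6  regs=(0,7,1,65532,10)
  step pc=5: slti  $4, $3, 15  regs=(0,7,1,65532,0)
  step pc=6: bne  $1, $3, L9  cond=T  regs=(0,7,1,65532,0)
  step pc=7: xor  $3, $4, $4  regs=(0,7,1,0,0)
  step pc=9: ori   $2, $0, 3  regs=(0,7,3,0,0)
  step pc=10: slti  $3, $2, 4  regs=(0,7,3,1,0)

10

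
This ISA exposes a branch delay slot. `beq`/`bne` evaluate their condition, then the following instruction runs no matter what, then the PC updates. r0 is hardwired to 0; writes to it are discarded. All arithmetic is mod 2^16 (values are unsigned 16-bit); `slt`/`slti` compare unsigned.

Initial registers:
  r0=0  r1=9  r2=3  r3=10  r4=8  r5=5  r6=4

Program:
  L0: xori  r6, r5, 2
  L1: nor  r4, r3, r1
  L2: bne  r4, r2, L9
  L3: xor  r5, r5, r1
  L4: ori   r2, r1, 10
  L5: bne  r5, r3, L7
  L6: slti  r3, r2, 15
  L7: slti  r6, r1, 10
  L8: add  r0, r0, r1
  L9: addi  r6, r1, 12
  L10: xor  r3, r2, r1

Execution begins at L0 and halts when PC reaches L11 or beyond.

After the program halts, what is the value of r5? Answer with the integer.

[0] xori  r6, r5, 2  →  {r0:0, r1:9, r2:3, r3:10, r4:8, r5:5, r6:7}
[1] nor  r4, r3, r1  →  {r0:0, r1:9, r2:3, r3:10, r4:65524, r5:5, r6:7}
[2] bne  r4, r2, L9  →  {r0:0, r1:9, r2:3, r3:10, r4:65524, r5:5, r6:7}  ⟨branch taken⟩
[3] xor  r5, r5, r1  →  {r0:0, r1:9, r2:3, r3:10, r4:65524, r5:12, r6:7}
[9] addi  r6, r1, 12  →  {r0:0, r1:9, r2:3, r3:10, r4:65524, r5:12, r6:21}
[10] xor  r3, r2, r1  →  {r0:0, r1:9, r2:3, r3:10, r4:65524, r5:12, r6:21}

12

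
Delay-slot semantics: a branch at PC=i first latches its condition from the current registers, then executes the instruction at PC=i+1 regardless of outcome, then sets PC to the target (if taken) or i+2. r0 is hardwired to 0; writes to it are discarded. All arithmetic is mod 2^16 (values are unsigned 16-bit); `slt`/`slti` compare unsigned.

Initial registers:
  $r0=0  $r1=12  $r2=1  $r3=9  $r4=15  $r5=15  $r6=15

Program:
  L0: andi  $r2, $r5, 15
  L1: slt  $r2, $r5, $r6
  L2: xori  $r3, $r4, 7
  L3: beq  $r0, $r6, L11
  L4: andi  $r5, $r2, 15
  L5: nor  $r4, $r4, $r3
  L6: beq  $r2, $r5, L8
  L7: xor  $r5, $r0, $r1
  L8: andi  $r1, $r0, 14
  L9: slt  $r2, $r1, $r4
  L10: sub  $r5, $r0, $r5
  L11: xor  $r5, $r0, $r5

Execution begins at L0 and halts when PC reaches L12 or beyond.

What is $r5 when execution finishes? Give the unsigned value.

  step pc=0: andi  $r2, $r5, 15  regs=(0,12,15,9,15,15,15)
  step pc=1: slt  $r2, $r5, $r6  regs=(0,12,0,9,15,15,15)
  step pc=2: xori  $r3, $r4, 7  regs=(0,12,0,8,15,15,15)
  step pc=3: beq  $r0, $r6, L11  cond=F  regs=(0,12,0,8,15,15,15)
  step pc=4: andi  $r5, $r2, 15  regs=(0,12,0,8,15,0,15)
  step pc=5: nor  $r4, $r4, $r3  regs=(0,12,0,8,65520,0,15)
  step pc=6: beq  $r2, $r5, L8  cond=T  regs=(0,12,0,8,65520,0,15)
  step pc=7: xor  $r5, $r0, $r1  regs=(0,12,0,8,65520,12,15)
  step pc=8: andi  $r1, $r0, 14  regs=(0,0,0,8,65520,12,15)
  step pc=9: slt  $r2, $r1, $r4  regs=(0,0,1,8,65520,12,15)
  step pc=10: sub  $r5, $r0, $r5  regs=(0,0,1,8,65520,65524,15)
  step pc=11: xor  $r5, $r0, $r5  regs=(0,0,1,8,65520,65524,15)

65524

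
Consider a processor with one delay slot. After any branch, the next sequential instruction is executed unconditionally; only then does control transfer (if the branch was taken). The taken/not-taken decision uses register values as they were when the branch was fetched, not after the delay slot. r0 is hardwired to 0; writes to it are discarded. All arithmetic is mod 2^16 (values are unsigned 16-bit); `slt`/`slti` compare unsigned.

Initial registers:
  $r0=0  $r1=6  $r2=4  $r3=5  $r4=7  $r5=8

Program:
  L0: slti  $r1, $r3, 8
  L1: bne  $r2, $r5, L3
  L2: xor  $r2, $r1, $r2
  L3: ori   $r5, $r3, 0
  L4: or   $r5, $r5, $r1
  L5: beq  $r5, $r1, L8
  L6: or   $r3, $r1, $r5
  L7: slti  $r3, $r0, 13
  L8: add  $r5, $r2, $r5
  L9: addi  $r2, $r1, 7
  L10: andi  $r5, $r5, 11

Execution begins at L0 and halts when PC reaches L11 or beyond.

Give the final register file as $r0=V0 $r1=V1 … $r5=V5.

  step pc=0: slti  $r1, $r3, 8  regs=(0,1,4,5,7,8)
  step pc=1: bne  $r2, $r5, L3  cond=T  regs=(0,1,4,5,7,8)
  step pc=2: xor  $r2, $r1, $r2  regs=(0,1,5,5,7,8)
  step pc=3: ori   $r5, $r3, 0  regs=(0,1,5,5,7,5)
  step pc=4: or   $r5, $r5, $r1  regs=(0,1,5,5,7,5)
  step pc=5: beq  $r5, $r1, L8  cond=F  regs=(0,1,5,5,7,5)
  step pc=6: or   $r3, $r1, $r5  regs=(0,1,5,5,7,5)
  step pc=7: slti  $r3, $r0, 13  regs=(0,1,5,1,7,5)
  step pc=8: add  $r5, $r2, $r5  regs=(0,1,5,1,7,10)
  step pc=9: addi  $r2, $r1, 7  regs=(0,1,8,1,7,10)
  step pc=10: andi  $r5, $r5, 11  regs=(0,1,8,1,7,10)

$r0=0 $r1=1 $r2=8 $r3=1 $r4=7 $r5=10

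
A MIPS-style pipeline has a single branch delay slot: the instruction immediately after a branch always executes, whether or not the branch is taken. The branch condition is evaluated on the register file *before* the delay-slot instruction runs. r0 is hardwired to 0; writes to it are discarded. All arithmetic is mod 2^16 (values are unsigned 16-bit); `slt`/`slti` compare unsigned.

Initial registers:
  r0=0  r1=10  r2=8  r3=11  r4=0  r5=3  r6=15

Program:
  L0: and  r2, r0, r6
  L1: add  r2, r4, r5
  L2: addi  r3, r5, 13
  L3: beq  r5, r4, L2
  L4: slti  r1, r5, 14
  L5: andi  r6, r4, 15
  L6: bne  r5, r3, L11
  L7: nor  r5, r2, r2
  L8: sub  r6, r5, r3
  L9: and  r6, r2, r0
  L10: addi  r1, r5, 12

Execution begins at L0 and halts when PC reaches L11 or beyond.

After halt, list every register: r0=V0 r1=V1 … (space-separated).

PC=0  and  r2, r0, r6        | r0=0 r1=10 r2=0 r3=11 r4=0 r5=3 r6=15
PC=1  add  r2, r4, r5        | r0=0 r1=10 r2=3 r3=11 r4=0 r5=3 r6=15
PC=2  addi  r3, r5, 13       | r0=0 r1=10 r2=3 r3=16 r4=0 r5=3 r6=15
PC=3  beq  r5, r4, L2        | r0=0 r1=10 r2=3 r3=16 r4=0 r5=3 r6=15  [not taken]
PC=4  slti  r1, r5, 14       | r0=0 r1=1 r2=3 r3=16 r4=0 r5=3 r6=15
PC=5  andi  r6, r4, 15       | r0=0 r1=1 r2=3 r3=16 r4=0 r5=3 r6=0
PC=6  bne  r5, r3, L11       | r0=0 r1=1 r2=3 r3=16 r4=0 r5=3 r6=0  [TAKEN]
PC=7  nor  r5, r2, r2        | r0=0 r1=1 r2=3 r3=16 r4=0 r5=65532 r6=0

r0=0 r1=1 r2=3 r3=16 r4=0 r5=65532 r6=0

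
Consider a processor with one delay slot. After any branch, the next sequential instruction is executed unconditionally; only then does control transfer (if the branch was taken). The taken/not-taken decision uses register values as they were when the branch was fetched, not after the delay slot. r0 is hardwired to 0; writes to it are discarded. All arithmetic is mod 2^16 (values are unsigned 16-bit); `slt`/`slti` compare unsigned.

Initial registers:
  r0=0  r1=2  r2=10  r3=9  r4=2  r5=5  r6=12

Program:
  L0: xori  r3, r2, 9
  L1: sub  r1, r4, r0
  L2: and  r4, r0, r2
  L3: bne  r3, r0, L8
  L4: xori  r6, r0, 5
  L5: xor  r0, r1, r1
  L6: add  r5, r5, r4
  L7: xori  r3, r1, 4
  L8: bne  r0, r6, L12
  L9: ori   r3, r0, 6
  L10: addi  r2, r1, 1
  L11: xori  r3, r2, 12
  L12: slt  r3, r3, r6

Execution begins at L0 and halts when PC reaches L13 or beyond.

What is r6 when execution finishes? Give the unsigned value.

5

PC=0  xori  r3, r2, 9        | r0=0 r1=2 r2=10 r3=3 r4=2 r5=5 r6=12
PC=1  sub  r1, r4, r0        | r0=0 r1=2 r2=10 r3=3 r4=2 r5=5 r6=12
PC=2  and  r4, r0, r2        | r0=0 r1=2 r2=10 r3=3 r4=0 r5=5 r6=12
PC=3  bne  r3, r0, L8        | r0=0 r1=2 r2=10 r3=3 r4=0 r5=5 r6=12  [TAKEN]
PC=4  xori  r6, r0, 5        | r0=0 r1=2 r2=10 r3=3 r4=0 r5=5 r6=5
PC=8  bne  r0, r6, L12       | r0=0 r1=2 r2=10 r3=3 r4=0 r5=5 r6=5  [TAKEN]
PC=9  ori   r3, r0, 6        | r0=0 r1=2 r2=10 r3=6 r4=0 r5=5 r6=5
PC=12 slt  r3, r3, r6        | r0=0 r1=2 r2=10 r3=0 r4=0 r5=5 r6=5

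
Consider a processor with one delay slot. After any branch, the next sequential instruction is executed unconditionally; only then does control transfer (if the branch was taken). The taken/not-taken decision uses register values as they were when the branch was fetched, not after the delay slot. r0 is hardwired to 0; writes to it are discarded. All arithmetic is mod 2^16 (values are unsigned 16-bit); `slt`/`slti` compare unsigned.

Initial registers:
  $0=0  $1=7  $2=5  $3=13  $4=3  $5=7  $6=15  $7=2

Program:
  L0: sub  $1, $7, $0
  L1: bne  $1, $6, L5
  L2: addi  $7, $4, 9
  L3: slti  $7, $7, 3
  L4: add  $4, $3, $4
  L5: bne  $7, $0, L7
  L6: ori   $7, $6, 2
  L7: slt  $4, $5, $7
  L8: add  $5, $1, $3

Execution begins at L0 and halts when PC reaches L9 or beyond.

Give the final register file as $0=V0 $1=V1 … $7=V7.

$0=0 $1=2 $2=5 $3=13 $4=1 $5=15 $6=15 $7=15

#0 sub  $1, $7, $0 ; 0/2/5/13/3/7/15/2
#1 bne  $1, $6, L5 ; 0/2/5/13/3/7/15/2 ; →target
#2 addi  $7, $4, 9 ; 0/2/5/13/3/7/15/12
#5 bne  $7, $0, L7 ; 0/2/5/13/3/7/15/12 ; →target
#6 ori   $7, $6, 2 ; 0/2/5/13/3/7/15/15
#7 slt  $4, $5, $7 ; 0/2/5/13/1/7/15/15
#8 add  $5, $1, $3 ; 0/2/5/13/1/15/15/15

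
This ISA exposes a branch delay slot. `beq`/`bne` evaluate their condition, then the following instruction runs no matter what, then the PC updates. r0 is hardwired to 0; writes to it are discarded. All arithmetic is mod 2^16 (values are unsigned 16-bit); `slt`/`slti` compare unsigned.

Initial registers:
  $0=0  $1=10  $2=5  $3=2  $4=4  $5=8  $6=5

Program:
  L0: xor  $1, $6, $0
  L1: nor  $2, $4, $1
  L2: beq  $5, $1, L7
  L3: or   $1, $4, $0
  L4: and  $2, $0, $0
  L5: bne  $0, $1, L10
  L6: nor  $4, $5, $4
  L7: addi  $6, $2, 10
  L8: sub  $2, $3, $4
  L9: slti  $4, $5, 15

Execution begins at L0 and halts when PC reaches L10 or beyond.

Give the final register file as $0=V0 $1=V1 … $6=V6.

#0 xor  $1, $6, $0 ; 0/5/5/2/4/8/5
#1 nor  $2, $4, $1 ; 0/5/65530/2/4/8/5
#2 beq  $5, $1, L7 ; 0/5/65530/2/4/8/5 ; →fallthru
#3 or   $1, $4, $0 ; 0/4/65530/2/4/8/5
#4 and  $2, $0, $0 ; 0/4/0/2/4/8/5
#5 bne  $0, $1, L10 ; 0/4/0/2/4/8/5 ; →target
#6 nor  $4, $5, $4 ; 0/4/0/2/65523/8/5

$0=0 $1=4 $2=0 $3=2 $4=65523 $5=8 $6=5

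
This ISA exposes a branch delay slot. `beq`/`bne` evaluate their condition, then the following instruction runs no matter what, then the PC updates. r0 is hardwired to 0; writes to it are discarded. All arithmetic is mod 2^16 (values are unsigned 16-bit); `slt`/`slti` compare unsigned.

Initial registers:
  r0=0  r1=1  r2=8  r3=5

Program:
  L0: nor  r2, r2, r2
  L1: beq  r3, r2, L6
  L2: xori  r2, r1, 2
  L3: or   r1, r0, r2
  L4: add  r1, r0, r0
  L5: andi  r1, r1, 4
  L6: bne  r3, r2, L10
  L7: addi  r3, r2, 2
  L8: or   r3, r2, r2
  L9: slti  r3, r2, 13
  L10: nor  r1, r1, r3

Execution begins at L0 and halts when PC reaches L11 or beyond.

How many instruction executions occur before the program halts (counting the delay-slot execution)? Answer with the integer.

9

#0 nor  r2, r2, r2 ; 0/1/65527/5
#1 beq  r3, r2, L6 ; 0/1/65527/5 ; →fallthru
#2 xori  r2, r1, 2 ; 0/1/3/5
#3 or   r1, r0, r2 ; 0/3/3/5
#4 add  r1, r0, r0 ; 0/0/3/5
#5 andi  r1, r1, 4 ; 0/0/3/5
#6 bne  r3, r2, L10 ; 0/0/3/5 ; →target
#7 addi  r3, r2, 2 ; 0/0/3/5
#10 nor  r1, r1, r3 ; 0/65530/3/5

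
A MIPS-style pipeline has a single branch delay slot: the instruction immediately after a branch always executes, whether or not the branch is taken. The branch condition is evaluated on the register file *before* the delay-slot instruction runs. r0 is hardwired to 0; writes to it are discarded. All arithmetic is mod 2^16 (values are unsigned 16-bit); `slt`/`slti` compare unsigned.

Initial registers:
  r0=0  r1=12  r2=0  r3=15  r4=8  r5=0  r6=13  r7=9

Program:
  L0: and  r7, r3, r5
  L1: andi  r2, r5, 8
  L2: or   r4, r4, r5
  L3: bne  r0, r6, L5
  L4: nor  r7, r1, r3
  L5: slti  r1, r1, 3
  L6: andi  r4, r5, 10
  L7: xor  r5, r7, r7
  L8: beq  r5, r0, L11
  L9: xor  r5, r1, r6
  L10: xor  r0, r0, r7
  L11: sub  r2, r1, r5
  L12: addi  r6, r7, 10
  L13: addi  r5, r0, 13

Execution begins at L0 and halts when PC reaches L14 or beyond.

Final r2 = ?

  step pc=0: and  r7, r3, r5  regs=(0,12,0,15,8,0,13,0)
  step pc=1: andi  r2, r5, 8  regs=(0,12,0,15,8,0,13,0)
  step pc=2: or   r4, r4, r5  regs=(0,12,0,15,8,0,13,0)
  step pc=3: bne  r0, r6, L5  cond=T  regs=(0,12,0,15,8,0,13,0)
  step pc=4: nor  r7, r1, r3  regs=(0,12,0,15,8,0,13,65520)
  step pc=5: slti  r1, r1, 3  regs=(0,0,0,15,8,0,13,65520)
  step pc=6: andi  r4, r5, 10  regs=(0,0,0,15,0,0,13,65520)
  step pc=7: xor  r5, r7, r7  regs=(0,0,0,15,0,0,13,65520)
  step pc=8: beq  r5, r0, L11  cond=T  regs=(0,0,0,15,0,0,13,65520)
  step pc=9: xor  r5, r1, r6  regs=(0,0,0,15,0,13,13,65520)
  step pc=11: sub  r2, r1, r5  regs=(0,0,65523,15,0,13,13,65520)
  step pc=12: addi  r6, r7, 10  regs=(0,0,65523,15,0,13,65530,65520)
  step pc=13: addi  r5, r0, 13  regs=(0,0,65523,15,0,13,65530,65520)

65523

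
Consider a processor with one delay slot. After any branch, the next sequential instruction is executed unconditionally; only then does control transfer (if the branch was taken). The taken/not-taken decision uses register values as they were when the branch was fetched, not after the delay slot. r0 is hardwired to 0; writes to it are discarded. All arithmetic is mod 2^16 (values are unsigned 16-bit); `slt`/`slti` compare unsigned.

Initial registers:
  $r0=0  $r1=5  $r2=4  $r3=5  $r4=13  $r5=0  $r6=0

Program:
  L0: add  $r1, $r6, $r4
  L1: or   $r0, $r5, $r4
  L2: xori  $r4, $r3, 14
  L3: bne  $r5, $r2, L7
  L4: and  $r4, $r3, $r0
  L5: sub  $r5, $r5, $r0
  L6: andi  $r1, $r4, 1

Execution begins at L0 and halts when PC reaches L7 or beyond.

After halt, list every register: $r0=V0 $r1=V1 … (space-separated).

PC=0  add  $r1, $r6, $r4     | $r0=0 $r1=13 $r2=4 $r3=5 $r4=13 $r5=0 $r6=0
PC=1  or   $r0, $r5, $r4     | $r0=0 $r1=13 $r2=4 $r3=5 $r4=13 $r5=0 $r6=0
PC=2  xori  $r4, $r3, 14     | $r0=0 $r1=13 $r2=4 $r3=5 $r4=11 $r5=0 $r6=0
PC=3  bne  $r5, $r2, L7      | $r0=0 $r1=13 $r2=4 $r3=5 $r4=11 $r5=0 $r6=0  [TAKEN]
PC=4  and  $r4, $r3, $r0     | $r0=0 $r1=13 $r2=4 $r3=5 $r4=0 $r5=0 $r6=0

$r0=0 $r1=13 $r2=4 $r3=5 $r4=0 $r5=0 $r6=0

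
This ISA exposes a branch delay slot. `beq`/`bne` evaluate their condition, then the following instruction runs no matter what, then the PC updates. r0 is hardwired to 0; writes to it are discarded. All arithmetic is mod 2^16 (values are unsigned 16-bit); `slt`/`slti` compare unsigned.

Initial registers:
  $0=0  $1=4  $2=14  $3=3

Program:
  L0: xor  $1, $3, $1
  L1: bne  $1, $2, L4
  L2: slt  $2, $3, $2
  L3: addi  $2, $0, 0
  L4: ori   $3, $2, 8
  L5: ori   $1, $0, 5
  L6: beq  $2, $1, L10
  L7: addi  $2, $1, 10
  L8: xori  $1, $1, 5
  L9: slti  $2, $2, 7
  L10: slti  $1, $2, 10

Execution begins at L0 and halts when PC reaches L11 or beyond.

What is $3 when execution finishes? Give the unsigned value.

9

  step pc=0: xor  $1, $3, $1  regs=(0,7,14,3)
  step pc=1: bne  $1, $2, L4  cond=T  regs=(0,7,14,3)
  step pc=2: slt  $2, $3, $2  regs=(0,7,1,3)
  step pc=4: ori   $3, $2, 8  regs=(0,7,1,9)
  step pc=5: ori   $1, $0, 5  regs=(0,5,1,9)
  step pc=6: beq  $2, $1, L10  cond=F  regs=(0,5,1,9)
  step pc=7: addi  $2, $1, 10  regs=(0,5,15,9)
  step pc=8: xori  $1, $1, 5  regs=(0,0,15,9)
  step pc=9: slti  $2, $2, 7  regs=(0,0,0,9)
  step pc=10: slti  $1, $2, 10  regs=(0,1,0,9)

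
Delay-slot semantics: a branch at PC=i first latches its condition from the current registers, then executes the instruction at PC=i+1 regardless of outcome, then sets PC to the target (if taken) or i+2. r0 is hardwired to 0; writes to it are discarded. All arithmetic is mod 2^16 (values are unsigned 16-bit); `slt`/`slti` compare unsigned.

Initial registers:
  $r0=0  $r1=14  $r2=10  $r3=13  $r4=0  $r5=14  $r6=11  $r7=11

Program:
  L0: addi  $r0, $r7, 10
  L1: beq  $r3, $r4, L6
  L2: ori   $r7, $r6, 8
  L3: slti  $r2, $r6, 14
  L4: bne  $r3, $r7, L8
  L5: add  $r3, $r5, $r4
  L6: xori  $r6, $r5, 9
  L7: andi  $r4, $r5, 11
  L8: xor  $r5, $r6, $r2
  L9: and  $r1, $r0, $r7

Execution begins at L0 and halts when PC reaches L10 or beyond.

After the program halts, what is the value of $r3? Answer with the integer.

PC=0  addi  $r0, $r7, 10     | $r0=0 $r1=14 $r2=10 $r3=13 $r4=0 $r5=14 $r6=11 $r7=11
PC=1  beq  $r3, $r4, L6      | $r0=0 $r1=14 $r2=10 $r3=13 $r4=0 $r5=14 $r6=11 $r7=11  [not taken]
PC=2  ori   $r7, $r6, 8      | $r0=0 $r1=14 $r2=10 $r3=13 $r4=0 $r5=14 $r6=11 $r7=11
PC=3  slti  $r2, $r6, 14     | $r0=0 $r1=14 $r2=1 $r3=13 $r4=0 $r5=14 $r6=11 $r7=11
PC=4  bne  $r3, $r7, L8      | $r0=0 $r1=14 $r2=1 $r3=13 $r4=0 $r5=14 $r6=11 $r7=11  [TAKEN]
PC=5  add  $r3, $r5, $r4     | $r0=0 $r1=14 $r2=1 $r3=14 $r4=0 $r5=14 $r6=11 $r7=11
PC=8  xor  $r5, $r6, $r2     | $r0=0 $r1=14 $r2=1 $r3=14 $r4=0 $r5=10 $r6=11 $r7=11
PC=9  and  $r1, $r0, $r7     | $r0=0 $r1=0 $r2=1 $r3=14 $r4=0 $r5=10 $r6=11 $r7=11

14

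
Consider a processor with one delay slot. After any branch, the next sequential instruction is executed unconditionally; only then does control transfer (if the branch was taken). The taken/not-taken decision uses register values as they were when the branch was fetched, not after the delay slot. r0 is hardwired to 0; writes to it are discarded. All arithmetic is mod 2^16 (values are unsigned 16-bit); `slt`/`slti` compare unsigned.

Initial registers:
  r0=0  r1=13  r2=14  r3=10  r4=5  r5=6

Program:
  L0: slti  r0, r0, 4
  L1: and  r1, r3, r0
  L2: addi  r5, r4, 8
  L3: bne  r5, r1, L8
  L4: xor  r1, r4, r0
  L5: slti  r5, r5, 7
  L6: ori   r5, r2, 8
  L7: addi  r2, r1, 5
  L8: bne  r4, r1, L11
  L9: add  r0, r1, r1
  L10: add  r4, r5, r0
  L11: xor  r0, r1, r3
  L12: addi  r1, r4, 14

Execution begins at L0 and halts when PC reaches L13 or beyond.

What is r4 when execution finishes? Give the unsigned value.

13

#0 slti  r0, r0, 4 ; 0/13/14/10/5/6
#1 and  r1, r3, r0 ; 0/0/14/10/5/6
#2 addi  r5, r4, 8 ; 0/0/14/10/5/13
#3 bne  r5, r1, L8 ; 0/0/14/10/5/13 ; →target
#4 xor  r1, r4, r0 ; 0/5/14/10/5/13
#8 bne  r4, r1, L11 ; 0/5/14/10/5/13 ; →fallthru
#9 add  r0, r1, r1 ; 0/5/14/10/5/13
#10 add  r4, r5, r0 ; 0/5/14/10/13/13
#11 xor  r0, r1, r3 ; 0/5/14/10/13/13
#12 addi  r1, r4, 14 ; 0/27/14/10/13/13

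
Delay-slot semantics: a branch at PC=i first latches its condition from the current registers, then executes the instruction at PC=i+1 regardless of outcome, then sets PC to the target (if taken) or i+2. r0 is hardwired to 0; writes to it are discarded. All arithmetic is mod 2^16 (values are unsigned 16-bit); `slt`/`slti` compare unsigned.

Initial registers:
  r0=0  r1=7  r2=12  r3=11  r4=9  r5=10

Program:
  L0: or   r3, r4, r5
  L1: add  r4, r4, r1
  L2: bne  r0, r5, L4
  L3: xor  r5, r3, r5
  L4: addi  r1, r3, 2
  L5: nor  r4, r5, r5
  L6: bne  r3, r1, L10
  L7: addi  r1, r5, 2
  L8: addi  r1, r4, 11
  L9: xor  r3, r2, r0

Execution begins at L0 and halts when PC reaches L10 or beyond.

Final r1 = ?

3

  step pc=0: or   r3, r4, r5  regs=(0,7,12,11,9,10)
  step pc=1: add  r4, r4, r1  regs=(0,7,12,11,16,10)
  step pc=2: bne  r0, r5, L4  cond=T  regs=(0,7,12,11,16,10)
  step pc=3: xor  r5, r3, r5  regs=(0,7,12,11,16,1)
  step pc=4: addi  r1, r3, 2  regs=(0,13,12,11,16,1)
  step pc=5: nor  r4, r5, r5  regs=(0,13,12,11,65534,1)
  step pc=6: bne  r3, r1, L10  cond=T  regs=(0,13,12,11,65534,1)
  step pc=7: addi  r1, r5, 2  regs=(0,3,12,11,65534,1)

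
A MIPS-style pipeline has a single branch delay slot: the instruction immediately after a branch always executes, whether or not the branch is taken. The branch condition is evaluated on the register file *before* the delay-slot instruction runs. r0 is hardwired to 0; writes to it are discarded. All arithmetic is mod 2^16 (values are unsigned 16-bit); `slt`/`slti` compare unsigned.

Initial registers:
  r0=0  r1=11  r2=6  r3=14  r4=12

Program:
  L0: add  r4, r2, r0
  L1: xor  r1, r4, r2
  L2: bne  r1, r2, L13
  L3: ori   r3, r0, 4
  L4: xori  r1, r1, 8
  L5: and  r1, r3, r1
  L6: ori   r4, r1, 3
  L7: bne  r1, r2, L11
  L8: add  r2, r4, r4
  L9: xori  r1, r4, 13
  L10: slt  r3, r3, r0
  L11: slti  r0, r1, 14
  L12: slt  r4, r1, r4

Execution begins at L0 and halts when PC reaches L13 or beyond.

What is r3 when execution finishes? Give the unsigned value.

  step pc=0: add  r4, r2, r0  regs=(0,11,6,14,6)
  step pc=1: xor  r1, r4, r2  regs=(0,0,6,14,6)
  step pc=2: bne  r1, r2, L13  cond=T  regs=(0,0,6,14,6)
  step pc=3: ori   r3, r0, 4  regs=(0,0,6,4,6)

4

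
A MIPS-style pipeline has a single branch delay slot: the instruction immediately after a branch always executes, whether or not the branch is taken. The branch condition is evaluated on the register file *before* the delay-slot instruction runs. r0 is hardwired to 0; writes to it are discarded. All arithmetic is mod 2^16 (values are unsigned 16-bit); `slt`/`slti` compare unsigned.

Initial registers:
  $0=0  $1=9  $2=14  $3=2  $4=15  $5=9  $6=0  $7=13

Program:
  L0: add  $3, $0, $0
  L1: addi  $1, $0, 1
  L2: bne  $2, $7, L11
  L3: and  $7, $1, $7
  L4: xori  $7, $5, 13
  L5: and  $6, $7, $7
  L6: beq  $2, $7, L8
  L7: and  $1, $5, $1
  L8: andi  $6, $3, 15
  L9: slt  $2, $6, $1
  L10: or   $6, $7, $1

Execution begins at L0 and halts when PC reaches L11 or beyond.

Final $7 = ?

1

#0 add  $3, $0, $0 ; 0/9/14/0/15/9/0/13
#1 addi  $1, $0, 1 ; 0/1/14/0/15/9/0/13
#2 bne  $2, $7, L11 ; 0/1/14/0/15/9/0/13 ; →target
#3 and  $7, $1, $7 ; 0/1/14/0/15/9/0/1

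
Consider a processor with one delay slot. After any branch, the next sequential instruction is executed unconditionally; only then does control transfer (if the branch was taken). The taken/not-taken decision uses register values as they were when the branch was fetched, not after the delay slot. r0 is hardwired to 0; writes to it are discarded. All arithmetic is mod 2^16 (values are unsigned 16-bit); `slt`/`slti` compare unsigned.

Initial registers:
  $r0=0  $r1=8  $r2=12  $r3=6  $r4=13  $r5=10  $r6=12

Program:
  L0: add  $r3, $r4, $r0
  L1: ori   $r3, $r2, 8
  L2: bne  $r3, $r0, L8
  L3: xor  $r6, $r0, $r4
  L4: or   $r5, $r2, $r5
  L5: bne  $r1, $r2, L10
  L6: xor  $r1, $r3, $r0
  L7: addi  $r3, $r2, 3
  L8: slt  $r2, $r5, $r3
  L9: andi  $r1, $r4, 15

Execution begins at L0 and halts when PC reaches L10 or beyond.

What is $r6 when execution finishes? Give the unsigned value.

13

  step pc=0: add  $r3, $r4, $r0  regs=(0,8,12,13,13,10,12)
  step pc=1: ori   $r3, $r2, 8  regs=(0,8,12,12,13,10,12)
  step pc=2: bne  $r3, $r0, L8  cond=T  regs=(0,8,12,12,13,10,12)
  step pc=3: xor  $r6, $r0, $r4  regs=(0,8,12,12,13,10,13)
  step pc=8: slt  $r2, $r5, $r3  regs=(0,8,1,12,13,10,13)
  step pc=9: andi  $r1, $r4, 15  regs=(0,13,1,12,13,10,13)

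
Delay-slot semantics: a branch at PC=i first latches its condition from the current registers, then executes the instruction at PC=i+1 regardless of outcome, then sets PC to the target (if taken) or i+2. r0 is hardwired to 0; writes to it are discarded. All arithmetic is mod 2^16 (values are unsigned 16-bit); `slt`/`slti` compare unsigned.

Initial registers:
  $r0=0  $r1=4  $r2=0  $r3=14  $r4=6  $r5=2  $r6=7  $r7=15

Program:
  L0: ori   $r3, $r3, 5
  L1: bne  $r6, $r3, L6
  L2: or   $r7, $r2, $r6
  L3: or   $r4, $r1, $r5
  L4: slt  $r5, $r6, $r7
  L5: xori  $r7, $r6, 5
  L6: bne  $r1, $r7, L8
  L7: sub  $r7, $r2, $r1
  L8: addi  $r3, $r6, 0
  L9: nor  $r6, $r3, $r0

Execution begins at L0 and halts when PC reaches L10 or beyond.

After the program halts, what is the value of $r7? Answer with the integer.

[0] ori   $r3, $r3, 5  →  {$r0:0, $r1:4, $r2:0, $r3:15, $r4:6, $r5:2, $r6:7, $r7:15}
[1] bne  $r6, $r3, L6  →  {$r0:0, $r1:4, $r2:0, $r3:15, $r4:6, $r5:2, $r6:7, $r7:15}  ⟨branch taken⟩
[2] or   $r7, $r2, $r6  →  {$r0:0, $r1:4, $r2:0, $r3:15, $r4:6, $r5:2, $r6:7, $r7:7}
[6] bne  $r1, $r7, L8  →  {$r0:0, $r1:4, $r2:0, $r3:15, $r4:6, $r5:2, $r6:7, $r7:7}  ⟨branch taken⟩
[7] sub  $r7, $r2, $r1  →  {$r0:0, $r1:4, $r2:0, $r3:15, $r4:6, $r5:2, $r6:7, $r7:65532}
[8] addi  $r3, $r6, 0  →  {$r0:0, $r1:4, $r2:0, $r3:7, $r4:6, $r5:2, $r6:7, $r7:65532}
[9] nor  $r6, $r3, $r0  →  {$r0:0, $r1:4, $r2:0, $r3:7, $r4:6, $r5:2, $r6:65528, $r7:65532}

65532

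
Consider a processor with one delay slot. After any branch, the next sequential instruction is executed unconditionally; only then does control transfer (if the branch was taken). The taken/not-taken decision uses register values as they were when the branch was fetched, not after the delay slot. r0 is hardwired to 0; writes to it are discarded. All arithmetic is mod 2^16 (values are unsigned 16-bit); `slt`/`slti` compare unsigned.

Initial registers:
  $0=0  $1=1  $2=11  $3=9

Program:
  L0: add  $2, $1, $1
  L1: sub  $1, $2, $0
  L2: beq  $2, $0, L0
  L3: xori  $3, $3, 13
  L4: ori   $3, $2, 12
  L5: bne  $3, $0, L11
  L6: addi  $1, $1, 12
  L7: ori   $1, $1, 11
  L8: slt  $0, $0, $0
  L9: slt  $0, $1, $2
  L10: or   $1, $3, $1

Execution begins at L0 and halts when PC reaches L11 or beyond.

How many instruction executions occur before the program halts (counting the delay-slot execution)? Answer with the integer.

#0 add  $2, $1, $1 ; 0/1/2/9
#1 sub  $1, $2, $0 ; 0/2/2/9
#2 beq  $2, $0, L0 ; 0/2/2/9 ; →fallthru
#3 xori  $3, $3, 13 ; 0/2/2/4
#4 ori   $3, $2, 12 ; 0/2/2/14
#5 bne  $3, $0, L11 ; 0/2/2/14 ; →target
#6 addi  $1, $1, 12 ; 0/14/2/14

7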